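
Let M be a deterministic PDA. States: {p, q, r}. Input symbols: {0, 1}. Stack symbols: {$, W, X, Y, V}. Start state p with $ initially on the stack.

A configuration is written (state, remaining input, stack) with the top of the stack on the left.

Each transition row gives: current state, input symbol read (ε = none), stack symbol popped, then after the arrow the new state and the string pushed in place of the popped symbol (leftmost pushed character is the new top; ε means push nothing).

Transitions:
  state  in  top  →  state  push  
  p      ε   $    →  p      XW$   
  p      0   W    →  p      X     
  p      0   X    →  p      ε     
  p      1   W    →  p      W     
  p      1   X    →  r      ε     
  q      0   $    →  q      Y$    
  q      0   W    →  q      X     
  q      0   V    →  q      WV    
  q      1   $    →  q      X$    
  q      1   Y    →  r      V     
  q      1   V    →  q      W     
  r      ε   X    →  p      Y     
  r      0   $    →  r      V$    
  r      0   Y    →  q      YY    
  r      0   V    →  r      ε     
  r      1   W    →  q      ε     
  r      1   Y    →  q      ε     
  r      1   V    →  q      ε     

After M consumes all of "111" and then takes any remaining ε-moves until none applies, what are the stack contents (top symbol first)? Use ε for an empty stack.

X$

(p, 111, $)
  ε-move, top $: go to p, push XW$ → (p, 111, XW$)
  read 1, top X: go to r, push ε → (r, 11, W$)
  read 1, top W: go to q, push ε → (q, 1, $)
  read 1, top $: go to q, push X$ → (q, ε, X$)
All input consumed in state q with stack X$.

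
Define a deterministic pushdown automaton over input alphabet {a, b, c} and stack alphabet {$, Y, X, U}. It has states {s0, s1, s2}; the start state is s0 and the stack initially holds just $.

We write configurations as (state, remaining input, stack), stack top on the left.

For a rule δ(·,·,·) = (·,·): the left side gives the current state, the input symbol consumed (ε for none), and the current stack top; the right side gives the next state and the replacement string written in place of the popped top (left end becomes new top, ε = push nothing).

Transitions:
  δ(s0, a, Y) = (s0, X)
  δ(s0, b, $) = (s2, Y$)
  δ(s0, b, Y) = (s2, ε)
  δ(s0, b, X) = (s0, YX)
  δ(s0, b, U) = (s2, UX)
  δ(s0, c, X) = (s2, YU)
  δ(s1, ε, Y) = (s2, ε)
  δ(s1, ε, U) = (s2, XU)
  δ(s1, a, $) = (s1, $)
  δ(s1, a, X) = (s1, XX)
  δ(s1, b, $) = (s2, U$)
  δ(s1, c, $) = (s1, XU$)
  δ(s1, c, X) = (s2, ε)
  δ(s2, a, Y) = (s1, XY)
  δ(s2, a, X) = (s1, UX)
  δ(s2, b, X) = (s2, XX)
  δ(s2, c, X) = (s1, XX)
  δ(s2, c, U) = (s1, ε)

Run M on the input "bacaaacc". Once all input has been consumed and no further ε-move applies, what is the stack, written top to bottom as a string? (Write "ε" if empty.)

(s0, bacaaacc, $)
  read b, top $: go to s2, push Y$ → (s2, acaaacc, Y$)
  read a, top Y: go to s1, push XY → (s1, caaacc, XY$)
  read c, top X: go to s2, push ε → (s2, aaacc, Y$)
  read a, top Y: go to s1, push XY → (s1, aacc, XY$)
  read a, top X: go to s1, push XX → (s1, acc, XXY$)
  read a, top X: go to s1, push XX → (s1, cc, XXXY$)
  read c, top X: go to s2, push ε → (s2, c, XXY$)
  read c, top X: go to s1, push XX → (s1, ε, XXXY$)
All input consumed in state s1 with stack XXXY$.

XXXY$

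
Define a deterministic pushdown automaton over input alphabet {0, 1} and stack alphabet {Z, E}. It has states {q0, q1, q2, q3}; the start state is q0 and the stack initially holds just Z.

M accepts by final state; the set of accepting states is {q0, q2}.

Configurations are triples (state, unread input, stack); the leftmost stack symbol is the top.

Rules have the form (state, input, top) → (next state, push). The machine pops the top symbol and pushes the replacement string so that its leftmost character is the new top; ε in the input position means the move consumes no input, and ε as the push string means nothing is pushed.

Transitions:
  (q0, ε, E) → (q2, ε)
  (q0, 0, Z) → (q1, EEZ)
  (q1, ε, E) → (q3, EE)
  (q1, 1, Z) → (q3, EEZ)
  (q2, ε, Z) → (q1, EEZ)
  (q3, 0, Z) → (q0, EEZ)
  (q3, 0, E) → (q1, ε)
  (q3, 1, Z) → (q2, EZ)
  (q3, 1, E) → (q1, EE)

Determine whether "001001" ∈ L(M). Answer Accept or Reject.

(q0, 001001, Z)
  read 0, top Z: go to q1, push EEZ → (q1, 01001, EEZ)
  ε-move, top E: go to q3, push EE → (q3, 01001, EEEZ)
  read 0, top E: go to q1, push ε → (q1, 1001, EEZ)
  ε-move, top E: go to q3, push EE → (q3, 1001, EEEZ)
  read 1, top E: go to q1, push EE → (q1, 001, EEEEZ)
  ε-move, top E: go to q3, push EE → (q3, 001, EEEEEZ)
  read 0, top E: go to q1, push ε → (q1, 01, EEEEZ)
  ε-move, top E: go to q3, push EE → (q3, 01, EEEEEZ)
  read 0, top E: go to q1, push ε → (q1, 1, EEEEZ)
  ε-move, top E: go to q3, push EE → (q3, 1, EEEEEZ)
  read 1, top E: go to q1, push EE → (q1, ε, EEEEEEZ)
  ε-move, top E: go to q3, push EE → (q3, ε, EEEEEEEZ)
All input consumed; state q3 ∉ F and no further ε-move applies.

Reject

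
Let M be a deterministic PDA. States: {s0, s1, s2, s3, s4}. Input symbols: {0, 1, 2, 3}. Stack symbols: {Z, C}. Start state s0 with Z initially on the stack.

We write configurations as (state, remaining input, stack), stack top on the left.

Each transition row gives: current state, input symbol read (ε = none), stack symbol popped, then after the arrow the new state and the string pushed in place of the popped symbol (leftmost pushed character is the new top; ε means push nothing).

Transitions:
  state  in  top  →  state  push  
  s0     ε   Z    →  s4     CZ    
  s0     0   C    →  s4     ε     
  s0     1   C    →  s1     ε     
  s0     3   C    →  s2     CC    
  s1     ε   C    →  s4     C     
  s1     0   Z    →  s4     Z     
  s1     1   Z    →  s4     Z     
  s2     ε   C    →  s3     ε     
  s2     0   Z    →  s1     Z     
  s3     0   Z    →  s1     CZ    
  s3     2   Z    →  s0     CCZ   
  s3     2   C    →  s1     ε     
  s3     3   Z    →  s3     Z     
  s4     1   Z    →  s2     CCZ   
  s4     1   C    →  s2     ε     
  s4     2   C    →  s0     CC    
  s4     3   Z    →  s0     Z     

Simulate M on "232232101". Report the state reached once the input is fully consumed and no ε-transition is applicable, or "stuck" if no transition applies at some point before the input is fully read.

(s0, 232232101, Z)
  ε-move, top Z: go to s4, push CZ → (s4, 232232101, CZ)
  read 2, top C: go to s0, push CC → (s0, 32232101, CCZ)
  read 3, top C: go to s2, push CC → (s2, 2232101, CCCZ)
  ε-move, top C: go to s3, push ε → (s3, 2232101, CCZ)
  read 2, top C: go to s1, push ε → (s1, 232101, CZ)
  ε-move, top C: go to s4, push C → (s4, 232101, CZ)
  read 2, top C: go to s0, push CC → (s0, 32101, CCZ)
  read 3, top C: go to s2, push CC → (s2, 2101, CCCZ)
  ε-move, top C: go to s3, push ε → (s3, 2101, CCZ)
  read 2, top C: go to s1, push ε → (s1, 101, CZ)
  ε-move, top C: go to s4, push C → (s4, 101, CZ)
  read 1, top C: go to s2, push ε → (s2, 01, Z)
  read 0, top Z: go to s1, push Z → (s1, 1, Z)
  read 1, top Z: go to s4, push Z → (s4, ε, Z)
All input consumed; M is in state s4.

s4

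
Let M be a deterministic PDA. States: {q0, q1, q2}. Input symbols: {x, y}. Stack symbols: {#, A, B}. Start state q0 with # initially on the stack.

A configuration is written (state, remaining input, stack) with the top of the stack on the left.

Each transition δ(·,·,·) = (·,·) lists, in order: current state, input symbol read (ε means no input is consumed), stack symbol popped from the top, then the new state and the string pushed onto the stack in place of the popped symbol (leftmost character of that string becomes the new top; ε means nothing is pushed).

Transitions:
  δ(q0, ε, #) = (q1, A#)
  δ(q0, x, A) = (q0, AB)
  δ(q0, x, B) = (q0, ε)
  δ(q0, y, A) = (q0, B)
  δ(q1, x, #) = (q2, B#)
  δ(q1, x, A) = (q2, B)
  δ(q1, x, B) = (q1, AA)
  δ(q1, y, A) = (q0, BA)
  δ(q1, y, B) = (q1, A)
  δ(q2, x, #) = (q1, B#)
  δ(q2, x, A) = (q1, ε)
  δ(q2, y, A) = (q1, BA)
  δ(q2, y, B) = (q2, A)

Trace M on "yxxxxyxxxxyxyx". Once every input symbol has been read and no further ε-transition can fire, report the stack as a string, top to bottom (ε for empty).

A#

(q0, yxxxxyxxxxyxyx, #)
  ε-move, top #: go to q1, push A# → (q1, yxxxxyxxxxyxyx, A#)
  read y, top A: go to q0, push BA → (q0, xxxxyxxxxyxyx, BA#)
  read x, top B: go to q0, push ε → (q0, xxxyxxxxyxyx, A#)
  read x, top A: go to q0, push AB → (q0, xxyxxxxyxyx, AB#)
  read x, top A: go to q0, push AB → (q0, xyxxxxyxyx, ABB#)
  read x, top A: go to q0, push AB → (q0, yxxxxyxyx, ABBB#)
  read y, top A: go to q0, push B → (q0, xxxxyxyx, BBBB#)
  read x, top B: go to q0, push ε → (q0, xxxyxyx, BBB#)
  read x, top B: go to q0, push ε → (q0, xxyxyx, BB#)
  read x, top B: go to q0, push ε → (q0, xyxyx, B#)
  read x, top B: go to q0, push ε → (q0, yxyx, #)
  ε-move, top #: go to q1, push A# → (q1, yxyx, A#)
  read y, top A: go to q0, push BA → (q0, xyx, BA#)
  read x, top B: go to q0, push ε → (q0, yx, A#)
  read y, top A: go to q0, push B → (q0, x, B#)
  read x, top B: go to q0, push ε → (q0, ε, #)
  ε-move, top #: go to q1, push A# → (q1, ε, A#)
All input consumed in state q1 with stack A#.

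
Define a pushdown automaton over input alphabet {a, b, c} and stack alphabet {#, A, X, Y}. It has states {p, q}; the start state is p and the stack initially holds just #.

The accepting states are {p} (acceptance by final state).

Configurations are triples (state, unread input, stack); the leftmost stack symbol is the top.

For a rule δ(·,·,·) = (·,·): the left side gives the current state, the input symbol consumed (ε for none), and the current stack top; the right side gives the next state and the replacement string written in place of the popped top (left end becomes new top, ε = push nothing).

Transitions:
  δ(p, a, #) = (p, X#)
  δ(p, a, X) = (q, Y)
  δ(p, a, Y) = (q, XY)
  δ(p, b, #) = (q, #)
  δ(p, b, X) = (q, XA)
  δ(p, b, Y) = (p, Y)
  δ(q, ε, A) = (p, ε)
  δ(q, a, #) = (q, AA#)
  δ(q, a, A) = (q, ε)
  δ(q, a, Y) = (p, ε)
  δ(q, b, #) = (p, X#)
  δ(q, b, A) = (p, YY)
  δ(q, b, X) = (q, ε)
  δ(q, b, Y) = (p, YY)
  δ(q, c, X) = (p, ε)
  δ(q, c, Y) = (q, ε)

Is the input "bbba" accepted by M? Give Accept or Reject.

No computation consumes all input and reaches a final state.

Reject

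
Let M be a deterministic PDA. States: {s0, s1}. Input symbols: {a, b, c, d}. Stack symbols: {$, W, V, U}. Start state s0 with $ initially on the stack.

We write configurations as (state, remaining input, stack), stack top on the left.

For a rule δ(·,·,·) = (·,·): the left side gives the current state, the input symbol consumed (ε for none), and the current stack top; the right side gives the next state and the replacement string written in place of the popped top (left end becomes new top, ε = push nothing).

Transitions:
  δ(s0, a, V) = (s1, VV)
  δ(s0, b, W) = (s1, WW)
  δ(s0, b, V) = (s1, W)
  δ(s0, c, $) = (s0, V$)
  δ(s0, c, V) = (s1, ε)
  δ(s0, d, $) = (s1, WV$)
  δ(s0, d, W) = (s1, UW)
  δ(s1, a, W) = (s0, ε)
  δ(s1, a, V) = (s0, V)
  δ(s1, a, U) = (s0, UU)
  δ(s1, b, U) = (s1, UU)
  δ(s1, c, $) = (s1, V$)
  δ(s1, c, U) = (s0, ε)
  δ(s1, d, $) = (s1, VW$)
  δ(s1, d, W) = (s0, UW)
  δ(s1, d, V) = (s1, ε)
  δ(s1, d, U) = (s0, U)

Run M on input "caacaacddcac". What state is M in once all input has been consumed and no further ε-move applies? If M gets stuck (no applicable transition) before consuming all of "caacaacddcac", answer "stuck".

stuck

(s0, caacaacddcac, $) ⊢ (s0, aacaacddcac, V$) ⊢ (s1, acaacddcac, VV$) ⊢ (s0, caacddcac, VV$) ⊢ (s1, aacddcac, V$) ⊢ (s0, acddcac, V$) ⊢ (s1, cddcac, VV$)
No transition for (s1, c, top V); M blocks with input cddcac remaining.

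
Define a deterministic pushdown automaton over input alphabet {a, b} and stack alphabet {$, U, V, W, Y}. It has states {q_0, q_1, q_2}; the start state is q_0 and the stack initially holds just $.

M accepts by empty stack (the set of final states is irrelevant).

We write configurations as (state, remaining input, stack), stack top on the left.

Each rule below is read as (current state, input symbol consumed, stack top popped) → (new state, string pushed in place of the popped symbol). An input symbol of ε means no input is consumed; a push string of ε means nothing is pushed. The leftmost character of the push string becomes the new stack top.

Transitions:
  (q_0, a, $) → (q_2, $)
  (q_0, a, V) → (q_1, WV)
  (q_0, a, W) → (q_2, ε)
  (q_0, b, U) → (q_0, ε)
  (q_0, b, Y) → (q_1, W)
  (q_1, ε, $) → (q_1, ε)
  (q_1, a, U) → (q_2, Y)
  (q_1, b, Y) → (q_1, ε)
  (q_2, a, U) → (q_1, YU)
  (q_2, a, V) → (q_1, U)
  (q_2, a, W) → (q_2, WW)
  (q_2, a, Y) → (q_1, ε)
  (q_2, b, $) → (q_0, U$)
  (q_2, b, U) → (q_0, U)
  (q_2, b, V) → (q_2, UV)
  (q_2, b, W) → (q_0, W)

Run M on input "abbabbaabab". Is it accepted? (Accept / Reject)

(q_0, abbabbaabab, $)
  read a, top $: go to q_2, push $ → (q_2, bbabbaabab, $)
  read b, top $: go to q_0, push U$ → (q_0, babbaabab, U$)
  read b, top U: go to q_0, push ε → (q_0, abbaabab, $)
  read a, top $: go to q_2, push $ → (q_2, bbaabab, $)
  read b, top $: go to q_0, push U$ → (q_0, baabab, U$)
  read b, top U: go to q_0, push ε → (q_0, aabab, $)
  read a, top $: go to q_2, push $ → (q_2, abab, $)
No transition applies at (q_2, abab, $); input not fully consumed.

Reject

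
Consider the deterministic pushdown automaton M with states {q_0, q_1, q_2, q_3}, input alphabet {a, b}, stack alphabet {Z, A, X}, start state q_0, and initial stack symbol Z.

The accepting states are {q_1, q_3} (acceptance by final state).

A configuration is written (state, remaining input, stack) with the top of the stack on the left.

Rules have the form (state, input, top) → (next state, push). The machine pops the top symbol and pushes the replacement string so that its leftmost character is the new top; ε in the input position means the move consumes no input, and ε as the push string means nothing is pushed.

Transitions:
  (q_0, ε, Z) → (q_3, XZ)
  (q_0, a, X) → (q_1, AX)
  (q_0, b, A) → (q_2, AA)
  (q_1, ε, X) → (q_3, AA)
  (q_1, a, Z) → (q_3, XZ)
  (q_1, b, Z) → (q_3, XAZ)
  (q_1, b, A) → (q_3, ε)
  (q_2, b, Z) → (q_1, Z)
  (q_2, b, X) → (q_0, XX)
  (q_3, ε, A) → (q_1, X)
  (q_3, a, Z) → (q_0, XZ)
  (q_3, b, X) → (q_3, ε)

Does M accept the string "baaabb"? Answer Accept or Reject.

(q_0, baaabb, Z)
  ε-move, top Z: go to q_3, push XZ → (q_3, baaabb, XZ)
  read b, top X: go to q_3, push ε → (q_3, aaabb, Z)
  read a, top Z: go to q_0, push XZ → (q_0, aabb, XZ)
  read a, top X: go to q_1, push AX → (q_1, abb, AXZ)
No transition applies at (q_1, abb, AXZ); input not fully consumed.

Reject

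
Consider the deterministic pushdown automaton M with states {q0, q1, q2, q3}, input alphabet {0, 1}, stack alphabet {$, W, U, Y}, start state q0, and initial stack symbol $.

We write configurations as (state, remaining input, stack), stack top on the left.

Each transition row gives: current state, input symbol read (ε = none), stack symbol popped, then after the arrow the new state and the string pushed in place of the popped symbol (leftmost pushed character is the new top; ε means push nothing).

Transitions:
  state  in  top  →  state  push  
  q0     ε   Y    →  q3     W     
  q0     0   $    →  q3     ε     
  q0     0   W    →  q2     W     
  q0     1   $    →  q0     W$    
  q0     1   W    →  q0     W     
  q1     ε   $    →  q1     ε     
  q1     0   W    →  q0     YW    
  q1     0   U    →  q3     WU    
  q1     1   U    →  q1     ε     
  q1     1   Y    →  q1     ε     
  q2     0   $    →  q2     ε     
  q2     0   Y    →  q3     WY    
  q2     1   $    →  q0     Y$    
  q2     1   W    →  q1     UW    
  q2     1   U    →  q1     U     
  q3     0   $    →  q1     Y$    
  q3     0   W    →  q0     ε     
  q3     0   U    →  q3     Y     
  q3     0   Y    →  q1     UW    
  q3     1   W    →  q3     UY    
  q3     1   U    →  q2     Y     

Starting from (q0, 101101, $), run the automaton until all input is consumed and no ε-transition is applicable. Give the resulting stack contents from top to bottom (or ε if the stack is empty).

UYW$

(q0, 101101, $)
  read 1, top $: go to q0, push W$ → (q0, 01101, W$)
  read 0, top W: go to q2, push W → (q2, 1101, W$)
  read 1, top W: go to q1, push UW → (q1, 101, UW$)
  read 1, top U: go to q1, push ε → (q1, 01, W$)
  read 0, top W: go to q0, push YW → (q0, 1, YW$)
  ε-move, top Y: go to q3, push W → (q3, 1, WW$)
  read 1, top W: go to q3, push UY → (q3, ε, UYW$)
All input consumed in state q3 with stack UYW$.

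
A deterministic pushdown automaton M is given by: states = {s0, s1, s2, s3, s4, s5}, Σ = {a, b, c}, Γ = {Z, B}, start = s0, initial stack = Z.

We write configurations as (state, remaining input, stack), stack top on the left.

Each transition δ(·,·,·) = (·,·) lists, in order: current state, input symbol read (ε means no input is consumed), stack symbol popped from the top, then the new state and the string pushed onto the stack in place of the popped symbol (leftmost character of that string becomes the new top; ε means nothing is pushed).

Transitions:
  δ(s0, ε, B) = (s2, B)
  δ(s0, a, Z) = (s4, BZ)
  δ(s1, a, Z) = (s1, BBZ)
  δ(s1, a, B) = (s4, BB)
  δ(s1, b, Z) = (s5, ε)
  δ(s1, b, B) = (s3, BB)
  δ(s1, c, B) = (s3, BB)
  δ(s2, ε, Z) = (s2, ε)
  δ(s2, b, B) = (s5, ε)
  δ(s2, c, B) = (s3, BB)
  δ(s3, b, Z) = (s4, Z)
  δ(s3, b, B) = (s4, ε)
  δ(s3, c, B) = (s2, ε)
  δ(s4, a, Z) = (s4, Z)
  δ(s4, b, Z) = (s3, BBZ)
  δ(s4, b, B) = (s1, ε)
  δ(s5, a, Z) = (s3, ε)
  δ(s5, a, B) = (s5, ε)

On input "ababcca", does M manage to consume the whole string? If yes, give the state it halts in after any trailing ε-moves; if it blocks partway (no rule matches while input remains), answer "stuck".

(s0, ababcca, Z)
  read a, top Z: go to s4, push BZ → (s4, babcca, BZ)
  read b, top B: go to s1, push ε → (s1, abcca, Z)
  read a, top Z: go to s1, push BBZ → (s1, bcca, BBZ)
  read b, top B: go to s3, push BB → (s3, cca, BBBZ)
  read c, top B: go to s2, push ε → (s2, ca, BBZ)
  read c, top B: go to s3, push BB → (s3, a, BBBZ)
No transition for (s3, a, top B); M blocks with input a remaining.

stuck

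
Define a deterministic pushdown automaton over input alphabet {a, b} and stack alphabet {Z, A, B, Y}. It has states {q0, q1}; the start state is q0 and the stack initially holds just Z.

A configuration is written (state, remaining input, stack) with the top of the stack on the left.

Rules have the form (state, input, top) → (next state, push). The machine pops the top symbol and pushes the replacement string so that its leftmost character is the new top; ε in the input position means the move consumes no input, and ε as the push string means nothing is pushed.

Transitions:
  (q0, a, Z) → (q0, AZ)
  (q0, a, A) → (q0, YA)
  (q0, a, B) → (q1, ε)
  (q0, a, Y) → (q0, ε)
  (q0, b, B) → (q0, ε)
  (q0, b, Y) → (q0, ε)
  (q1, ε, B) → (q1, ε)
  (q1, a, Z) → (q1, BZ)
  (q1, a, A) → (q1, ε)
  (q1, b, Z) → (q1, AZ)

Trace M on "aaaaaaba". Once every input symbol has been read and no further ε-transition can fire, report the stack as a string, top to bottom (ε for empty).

(q0, aaaaaaba, Z) ⊢ (q0, aaaaaba, AZ) ⊢ (q0, aaaaba, YAZ) ⊢ (q0, aaaba, AZ) ⊢ (q0, aaba, YAZ) ⊢ (q0, aba, AZ) ⊢ (q0, ba, YAZ) ⊢ (q0, a, AZ) ⊢ (q0, ε, YAZ)
All input consumed in state q0 with stack YAZ.

YAZ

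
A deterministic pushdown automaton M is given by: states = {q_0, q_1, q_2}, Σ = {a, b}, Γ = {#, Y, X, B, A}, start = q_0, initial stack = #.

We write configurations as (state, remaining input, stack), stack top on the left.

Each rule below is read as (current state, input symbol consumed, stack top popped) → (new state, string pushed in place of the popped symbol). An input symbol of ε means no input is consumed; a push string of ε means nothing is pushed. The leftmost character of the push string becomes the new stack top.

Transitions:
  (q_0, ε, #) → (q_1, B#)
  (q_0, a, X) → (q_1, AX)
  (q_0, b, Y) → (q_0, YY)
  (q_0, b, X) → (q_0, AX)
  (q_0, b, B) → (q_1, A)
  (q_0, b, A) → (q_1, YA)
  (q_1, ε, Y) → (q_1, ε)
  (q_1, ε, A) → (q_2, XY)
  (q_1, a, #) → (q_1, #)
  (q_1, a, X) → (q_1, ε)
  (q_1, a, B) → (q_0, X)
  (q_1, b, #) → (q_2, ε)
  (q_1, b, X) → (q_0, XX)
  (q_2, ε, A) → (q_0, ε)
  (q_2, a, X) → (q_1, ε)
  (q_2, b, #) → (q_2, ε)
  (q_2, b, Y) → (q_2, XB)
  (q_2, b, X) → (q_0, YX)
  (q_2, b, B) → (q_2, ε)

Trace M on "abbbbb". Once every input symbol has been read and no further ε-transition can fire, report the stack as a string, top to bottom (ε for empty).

(q_0, abbbbb, #) ⊢ (q_1, abbbbb, B#) ⊢ (q_0, bbbbb, X#) ⊢ (q_0, bbbb, AX#) ⊢ (q_1, bbb, YAX#) ⊢ (q_1, bbb, AX#) ⊢ (q_2, bbb, XYX#) ⊢ (q_0, bb, YXYX#) ⊢ (q_0, b, YYXYX#) ⊢ (q_0, ε, YYYXYX#)
All input consumed in state q_0 with stack YYYXYX#.

YYYXYX#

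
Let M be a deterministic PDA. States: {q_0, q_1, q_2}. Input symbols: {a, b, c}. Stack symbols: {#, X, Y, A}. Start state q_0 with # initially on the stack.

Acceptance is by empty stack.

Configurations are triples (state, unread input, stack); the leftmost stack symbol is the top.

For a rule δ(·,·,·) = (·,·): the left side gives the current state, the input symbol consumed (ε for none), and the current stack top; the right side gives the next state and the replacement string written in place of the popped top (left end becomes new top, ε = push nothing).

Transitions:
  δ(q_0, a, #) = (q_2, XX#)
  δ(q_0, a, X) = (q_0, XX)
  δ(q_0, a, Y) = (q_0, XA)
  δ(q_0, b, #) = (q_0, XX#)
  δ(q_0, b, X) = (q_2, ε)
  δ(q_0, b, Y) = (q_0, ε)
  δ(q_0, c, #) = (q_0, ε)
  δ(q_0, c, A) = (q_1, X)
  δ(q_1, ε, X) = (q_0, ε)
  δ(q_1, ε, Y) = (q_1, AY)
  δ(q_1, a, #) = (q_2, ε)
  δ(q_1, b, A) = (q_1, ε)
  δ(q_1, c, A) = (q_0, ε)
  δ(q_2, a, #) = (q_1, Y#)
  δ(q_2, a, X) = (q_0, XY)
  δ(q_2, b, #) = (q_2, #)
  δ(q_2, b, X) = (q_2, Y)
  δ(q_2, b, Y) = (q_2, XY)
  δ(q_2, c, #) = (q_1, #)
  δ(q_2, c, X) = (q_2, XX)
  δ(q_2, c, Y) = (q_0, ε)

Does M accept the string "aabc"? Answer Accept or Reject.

(q_0, aabc, #)
  read a, top #: go to q_2, push XX# → (q_2, abc, XX#)
  read a, top X: go to q_0, push XY → (q_0, bc, XYX#)
  read b, top X: go to q_2, push ε → (q_2, c, YX#)
  read c, top Y: go to q_0, push ε → (q_0, ε, X#)
All input consumed; stack is X#, not empty, and no further ε-move applies.

Reject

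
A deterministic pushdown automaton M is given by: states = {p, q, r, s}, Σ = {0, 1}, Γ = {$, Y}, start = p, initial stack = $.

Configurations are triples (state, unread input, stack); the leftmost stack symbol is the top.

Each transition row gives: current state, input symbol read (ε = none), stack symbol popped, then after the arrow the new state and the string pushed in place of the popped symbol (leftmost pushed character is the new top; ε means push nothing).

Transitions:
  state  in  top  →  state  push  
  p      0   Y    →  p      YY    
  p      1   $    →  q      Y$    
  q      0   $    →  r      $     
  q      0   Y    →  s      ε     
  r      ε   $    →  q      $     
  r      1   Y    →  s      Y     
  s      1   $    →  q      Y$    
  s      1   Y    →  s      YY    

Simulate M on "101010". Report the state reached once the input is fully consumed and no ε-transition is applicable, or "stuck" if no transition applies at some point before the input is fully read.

(p, 101010, $)
  read 1, top $: go to q, push Y$ → (q, 01010, Y$)
  read 0, top Y: go to s, push ε → (s, 1010, $)
  read 1, top $: go to q, push Y$ → (q, 010, Y$)
  read 0, top Y: go to s, push ε → (s, 10, $)
  read 1, top $: go to q, push Y$ → (q, 0, Y$)
  read 0, top Y: go to s, push ε → (s, ε, $)
All input consumed; M is in state s.

s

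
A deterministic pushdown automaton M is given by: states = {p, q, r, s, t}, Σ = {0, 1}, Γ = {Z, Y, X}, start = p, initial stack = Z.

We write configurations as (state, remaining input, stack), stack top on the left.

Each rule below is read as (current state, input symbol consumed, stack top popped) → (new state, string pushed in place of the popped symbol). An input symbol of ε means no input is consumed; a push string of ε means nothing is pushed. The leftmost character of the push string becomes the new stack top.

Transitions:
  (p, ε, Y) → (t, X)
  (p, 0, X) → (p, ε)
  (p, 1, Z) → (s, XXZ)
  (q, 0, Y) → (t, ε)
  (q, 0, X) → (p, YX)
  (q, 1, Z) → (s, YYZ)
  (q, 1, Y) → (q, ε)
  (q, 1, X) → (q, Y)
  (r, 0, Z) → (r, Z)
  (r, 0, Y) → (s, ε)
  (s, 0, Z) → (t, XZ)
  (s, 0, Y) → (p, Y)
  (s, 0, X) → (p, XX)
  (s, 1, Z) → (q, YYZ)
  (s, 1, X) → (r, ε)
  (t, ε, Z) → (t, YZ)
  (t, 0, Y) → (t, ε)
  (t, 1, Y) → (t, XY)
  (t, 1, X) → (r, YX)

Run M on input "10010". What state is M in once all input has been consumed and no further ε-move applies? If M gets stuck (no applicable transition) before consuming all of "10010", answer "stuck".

(p, 10010, Z)
  read 1, top Z: go to s, push XXZ → (s, 0010, XXZ)
  read 0, top X: go to p, push XX → (p, 010, XXXZ)
  read 0, top X: go to p, push ε → (p, 10, XXZ)
No transition for (p, 1, top X); M blocks with input 10 remaining.

stuck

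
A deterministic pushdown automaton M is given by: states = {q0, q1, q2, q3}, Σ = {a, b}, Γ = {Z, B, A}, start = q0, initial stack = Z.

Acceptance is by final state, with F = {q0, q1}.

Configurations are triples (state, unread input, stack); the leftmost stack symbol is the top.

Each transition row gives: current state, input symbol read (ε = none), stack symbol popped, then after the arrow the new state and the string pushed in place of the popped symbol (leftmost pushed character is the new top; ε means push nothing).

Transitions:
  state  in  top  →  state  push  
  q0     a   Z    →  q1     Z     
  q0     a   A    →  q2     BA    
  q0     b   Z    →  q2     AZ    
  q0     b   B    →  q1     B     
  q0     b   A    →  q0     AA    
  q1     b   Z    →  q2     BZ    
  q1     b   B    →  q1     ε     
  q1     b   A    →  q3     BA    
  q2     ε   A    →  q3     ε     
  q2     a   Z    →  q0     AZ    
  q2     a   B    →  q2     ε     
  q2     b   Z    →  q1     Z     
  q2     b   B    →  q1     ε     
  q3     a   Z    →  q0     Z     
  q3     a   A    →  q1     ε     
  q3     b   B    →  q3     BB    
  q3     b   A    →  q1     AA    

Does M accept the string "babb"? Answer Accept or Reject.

(q0, babb, Z)
  read b, top Z: go to q2, push AZ → (q2, abb, AZ)
  ε-move, top A: go to q3, push ε → (q3, abb, Z)
  read a, top Z: go to q0, push Z → (q0, bb, Z)
  read b, top Z: go to q2, push AZ → (q2, b, AZ)
  ε-move, top A: go to q3, push ε → (q3, b, Z)
No transition applies at (q3, b, Z); input not fully consumed.

Reject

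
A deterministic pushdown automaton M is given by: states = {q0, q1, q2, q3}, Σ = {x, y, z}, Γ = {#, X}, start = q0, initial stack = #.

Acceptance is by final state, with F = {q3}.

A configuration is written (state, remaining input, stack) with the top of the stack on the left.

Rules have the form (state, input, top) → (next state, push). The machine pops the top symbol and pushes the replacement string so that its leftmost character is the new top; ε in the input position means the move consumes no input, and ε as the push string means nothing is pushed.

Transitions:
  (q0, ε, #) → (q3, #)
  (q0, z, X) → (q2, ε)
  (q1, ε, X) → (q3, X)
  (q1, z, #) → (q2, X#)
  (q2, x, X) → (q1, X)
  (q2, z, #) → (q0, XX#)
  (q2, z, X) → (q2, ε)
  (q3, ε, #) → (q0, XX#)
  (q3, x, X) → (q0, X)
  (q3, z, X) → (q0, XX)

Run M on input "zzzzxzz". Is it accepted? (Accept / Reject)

(q0, zzzzxzz, #)
  ε-move, top #: go to q3, push # → (q3, zzzzxzz, #)
  ε-move, top #: go to q0, push XX# → (q0, zzzzxzz, XX#)
  read z, top X: go to q2, push ε → (q2, zzzxzz, X#)
  read z, top X: go to q2, push ε → (q2, zzxzz, #)
  read z, top #: go to q0, push XX# → (q0, zxzz, XX#)
  read z, top X: go to q2, push ε → (q2, xzz, X#)
  read x, top X: go to q1, push X → (q1, zz, X#)
  ε-move, top X: go to q3, push X → (q3, zz, X#)
  read z, top X: go to q0, push XX → (q0, z, XX#)
  read z, top X: go to q2, push ε → (q2, ε, X#)
All input consumed; state q2 ∉ F and no further ε-move applies.

Reject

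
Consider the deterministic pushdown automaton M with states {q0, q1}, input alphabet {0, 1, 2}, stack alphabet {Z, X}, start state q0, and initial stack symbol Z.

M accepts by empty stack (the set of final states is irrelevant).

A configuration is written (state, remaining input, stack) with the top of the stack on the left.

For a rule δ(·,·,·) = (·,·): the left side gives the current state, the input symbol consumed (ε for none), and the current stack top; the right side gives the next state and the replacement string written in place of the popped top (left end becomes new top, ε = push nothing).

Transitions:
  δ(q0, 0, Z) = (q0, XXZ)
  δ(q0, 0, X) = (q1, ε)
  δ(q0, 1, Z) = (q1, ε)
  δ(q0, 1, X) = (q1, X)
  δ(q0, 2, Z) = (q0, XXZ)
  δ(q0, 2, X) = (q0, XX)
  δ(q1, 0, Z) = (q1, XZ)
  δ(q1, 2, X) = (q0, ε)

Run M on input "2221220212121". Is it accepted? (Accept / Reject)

Accept

(q0, 2221220212121, Z) ⊢ (q0, 221220212121, XXZ) ⊢ (q0, 21220212121, XXXZ) ⊢ (q0, 1220212121, XXXXZ) ⊢ (q1, 220212121, XXXXZ) ⊢ (q0, 20212121, XXXZ) ⊢ (q0, 0212121, XXXXZ) ⊢ (q1, 212121, XXXZ) ⊢ (q0, 12121, XXZ) ⊢ (q1, 2121, XXZ) ⊢ (q0, 121, XZ) ⊢ (q1, 21, XZ) ⊢ (q0, 1, Z) ⊢ (q1, ε, ε)
All input consumed and the stack is empty.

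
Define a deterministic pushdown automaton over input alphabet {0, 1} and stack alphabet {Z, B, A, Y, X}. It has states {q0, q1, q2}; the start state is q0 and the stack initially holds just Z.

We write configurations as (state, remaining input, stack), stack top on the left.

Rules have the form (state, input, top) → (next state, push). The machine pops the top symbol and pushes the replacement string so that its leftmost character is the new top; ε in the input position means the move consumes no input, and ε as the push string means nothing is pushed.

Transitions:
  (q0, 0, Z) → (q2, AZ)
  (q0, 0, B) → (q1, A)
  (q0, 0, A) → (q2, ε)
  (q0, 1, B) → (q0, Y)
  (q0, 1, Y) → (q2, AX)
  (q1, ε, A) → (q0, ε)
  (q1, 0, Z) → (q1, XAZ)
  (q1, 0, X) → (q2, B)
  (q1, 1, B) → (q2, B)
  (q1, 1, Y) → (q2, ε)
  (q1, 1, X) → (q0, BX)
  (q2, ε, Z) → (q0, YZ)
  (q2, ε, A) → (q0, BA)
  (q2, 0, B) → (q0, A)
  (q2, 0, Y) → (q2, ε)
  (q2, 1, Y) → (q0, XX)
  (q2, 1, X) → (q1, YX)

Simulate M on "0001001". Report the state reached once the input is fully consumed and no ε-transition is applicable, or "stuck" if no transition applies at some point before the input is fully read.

q1

(q0, 0001001, Z)
  read 0, top Z: go to q2, push AZ → (q2, 001001, AZ)
  ε-move, top A: go to q0, push BA → (q0, 001001, BAZ)
  read 0, top B: go to q1, push A → (q1, 01001, AAZ)
  ε-move, top A: go to q0, push ε → (q0, 01001, AZ)
  read 0, top A: go to q2, push ε → (q2, 1001, Z)
  ε-move, top Z: go to q0, push YZ → (q0, 1001, YZ)
  read 1, top Y: go to q2, push AX → (q2, 001, AXZ)
  ε-move, top A: go to q0, push BA → (q0, 001, BAXZ)
  read 0, top B: go to q1, push A → (q1, 01, AAXZ)
  ε-move, top A: go to q0, push ε → (q0, 01, AXZ)
  read 0, top A: go to q2, push ε → (q2, 1, XZ)
  read 1, top X: go to q1, push YX → (q1, ε, YXZ)
All input consumed; M is in state q1.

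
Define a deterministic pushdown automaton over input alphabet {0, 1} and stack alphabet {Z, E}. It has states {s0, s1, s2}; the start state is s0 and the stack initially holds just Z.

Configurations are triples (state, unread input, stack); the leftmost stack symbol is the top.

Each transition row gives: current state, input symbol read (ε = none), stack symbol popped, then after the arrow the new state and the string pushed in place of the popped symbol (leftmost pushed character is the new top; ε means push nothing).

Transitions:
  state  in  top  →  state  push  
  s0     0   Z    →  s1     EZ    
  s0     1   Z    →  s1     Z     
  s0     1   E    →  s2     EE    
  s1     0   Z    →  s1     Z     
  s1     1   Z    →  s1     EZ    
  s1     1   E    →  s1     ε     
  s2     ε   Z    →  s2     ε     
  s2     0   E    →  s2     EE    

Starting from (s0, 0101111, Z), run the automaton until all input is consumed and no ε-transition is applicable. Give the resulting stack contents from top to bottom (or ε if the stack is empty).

Z

(s0, 0101111, Z)
  read 0, top Z: go to s1, push EZ → (s1, 101111, EZ)
  read 1, top E: go to s1, push ε → (s1, 01111, Z)
  read 0, top Z: go to s1, push Z → (s1, 1111, Z)
  read 1, top Z: go to s1, push EZ → (s1, 111, EZ)
  read 1, top E: go to s1, push ε → (s1, 11, Z)
  read 1, top Z: go to s1, push EZ → (s1, 1, EZ)
  read 1, top E: go to s1, push ε → (s1, ε, Z)
All input consumed in state s1 with stack Z.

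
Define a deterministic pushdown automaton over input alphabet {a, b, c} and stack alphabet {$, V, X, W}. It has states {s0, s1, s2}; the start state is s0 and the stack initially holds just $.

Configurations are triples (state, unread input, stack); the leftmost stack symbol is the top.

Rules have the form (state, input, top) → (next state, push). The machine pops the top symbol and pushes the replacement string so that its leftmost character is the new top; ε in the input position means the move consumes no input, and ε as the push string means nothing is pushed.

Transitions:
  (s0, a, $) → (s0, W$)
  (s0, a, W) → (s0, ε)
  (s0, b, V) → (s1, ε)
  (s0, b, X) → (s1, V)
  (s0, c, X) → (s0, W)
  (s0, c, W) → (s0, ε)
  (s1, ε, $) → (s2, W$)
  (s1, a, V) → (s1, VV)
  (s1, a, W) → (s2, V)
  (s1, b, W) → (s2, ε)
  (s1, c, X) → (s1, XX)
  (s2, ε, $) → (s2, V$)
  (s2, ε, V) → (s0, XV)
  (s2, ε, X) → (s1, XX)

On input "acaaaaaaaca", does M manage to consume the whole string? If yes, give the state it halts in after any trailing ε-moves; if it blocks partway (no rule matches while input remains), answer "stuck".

(s0, acaaaaaaaca, $) ⊢ (s0, caaaaaaaca, W$) ⊢ (s0, aaaaaaaca, $) ⊢ (s0, aaaaaaca, W$) ⊢ (s0, aaaaaca, $) ⊢ (s0, aaaaca, W$) ⊢ (s0, aaaca, $) ⊢ (s0, aaca, W$) ⊢ (s0, aca, $) ⊢ (s0, ca, W$) ⊢ (s0, a, $) ⊢ (s0, ε, W$)
All input consumed; M is in state s0.

s0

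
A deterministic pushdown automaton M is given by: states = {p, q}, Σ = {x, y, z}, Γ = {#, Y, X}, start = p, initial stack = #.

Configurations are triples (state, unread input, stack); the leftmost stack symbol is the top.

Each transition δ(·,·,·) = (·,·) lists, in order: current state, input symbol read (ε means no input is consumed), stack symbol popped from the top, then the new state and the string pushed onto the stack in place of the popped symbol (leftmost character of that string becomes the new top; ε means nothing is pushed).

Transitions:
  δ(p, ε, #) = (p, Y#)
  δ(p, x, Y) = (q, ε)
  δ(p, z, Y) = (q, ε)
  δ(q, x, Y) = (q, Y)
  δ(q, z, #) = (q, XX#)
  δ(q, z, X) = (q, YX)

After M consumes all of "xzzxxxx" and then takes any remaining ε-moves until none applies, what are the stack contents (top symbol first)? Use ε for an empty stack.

YXX#

(p, xzzxxxx, #)
  ε-move, top #: go to p, push Y# → (p, xzzxxxx, Y#)
  read x, top Y: go to q, push ε → (q, zzxxxx, #)
  read z, top #: go to q, push XX# → (q, zxxxx, XX#)
  read z, top X: go to q, push YX → (q, xxxx, YXX#)
  read x, top Y: go to q, push Y → (q, xxx, YXX#)
  read x, top Y: go to q, push Y → (q, xx, YXX#)
  read x, top Y: go to q, push Y → (q, x, YXX#)
  read x, top Y: go to q, push Y → (q, ε, YXX#)
All input consumed in state q with stack YXX#.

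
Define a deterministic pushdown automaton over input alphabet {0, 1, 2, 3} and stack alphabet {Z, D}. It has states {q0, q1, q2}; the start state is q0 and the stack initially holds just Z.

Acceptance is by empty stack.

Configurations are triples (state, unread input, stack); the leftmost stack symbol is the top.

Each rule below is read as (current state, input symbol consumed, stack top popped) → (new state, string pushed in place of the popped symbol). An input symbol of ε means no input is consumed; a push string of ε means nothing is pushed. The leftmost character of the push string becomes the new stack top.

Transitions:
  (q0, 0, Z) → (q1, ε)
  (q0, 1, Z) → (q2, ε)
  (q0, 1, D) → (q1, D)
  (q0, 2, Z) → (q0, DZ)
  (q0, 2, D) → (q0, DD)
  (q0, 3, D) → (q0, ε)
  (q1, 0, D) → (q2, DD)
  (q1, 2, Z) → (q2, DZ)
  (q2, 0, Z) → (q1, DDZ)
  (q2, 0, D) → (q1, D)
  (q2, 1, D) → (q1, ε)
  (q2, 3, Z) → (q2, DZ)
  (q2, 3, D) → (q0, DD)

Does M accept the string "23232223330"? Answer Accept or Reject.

(q0, 23232223330, Z)
  read 2, top Z: go to q0, push DZ → (q0, 3232223330, DZ)
  read 3, top D: go to q0, push ε → (q0, 232223330, Z)
  read 2, top Z: go to q0, push DZ → (q0, 32223330, DZ)
  read 3, top D: go to q0, push ε → (q0, 2223330, Z)
  read 2, top Z: go to q0, push DZ → (q0, 223330, DZ)
  read 2, top D: go to q0, push DD → (q0, 23330, DDZ)
  read 2, top D: go to q0, push DD → (q0, 3330, DDDZ)
  read 3, top D: go to q0, push ε → (q0, 330, DDZ)
  read 3, top D: go to q0, push ε → (q0, 30, DZ)
  read 3, top D: go to q0, push ε → (q0, 0, Z)
  read 0, top Z: go to q1, push ε → (q1, ε, ε)
All input consumed and the stack is empty.

Accept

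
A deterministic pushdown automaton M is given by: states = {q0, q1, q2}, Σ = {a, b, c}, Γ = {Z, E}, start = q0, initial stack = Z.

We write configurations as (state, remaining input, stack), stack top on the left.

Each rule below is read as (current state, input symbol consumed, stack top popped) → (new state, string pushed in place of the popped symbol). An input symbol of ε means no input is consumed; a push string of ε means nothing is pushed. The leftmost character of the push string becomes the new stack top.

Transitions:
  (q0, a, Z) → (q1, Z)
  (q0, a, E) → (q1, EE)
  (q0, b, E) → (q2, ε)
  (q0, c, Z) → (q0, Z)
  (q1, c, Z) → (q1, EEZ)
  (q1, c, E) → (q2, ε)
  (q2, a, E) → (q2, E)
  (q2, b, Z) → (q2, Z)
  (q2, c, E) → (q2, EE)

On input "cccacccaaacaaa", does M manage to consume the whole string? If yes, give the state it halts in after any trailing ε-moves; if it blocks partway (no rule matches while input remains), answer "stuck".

q2

(q0, cccacccaaacaaa, Z)
  read c, top Z: go to q0, push Z → (q0, ccacccaaacaaa, Z)
  read c, top Z: go to q0, push Z → (q0, cacccaaacaaa, Z)
  read c, top Z: go to q0, push Z → (q0, acccaaacaaa, Z)
  read a, top Z: go to q1, push Z → (q1, cccaaacaaa, Z)
  read c, top Z: go to q1, push EEZ → (q1, ccaaacaaa, EEZ)
  read c, top E: go to q2, push ε → (q2, caaacaaa, EZ)
  read c, top E: go to q2, push EE → (q2, aaacaaa, EEZ)
  read a, top E: go to q2, push E → (q2, aacaaa, EEZ)
  read a, top E: go to q2, push E → (q2, acaaa, EEZ)
  read a, top E: go to q2, push E → (q2, caaa, EEZ)
  read c, top E: go to q2, push EE → (q2, aaa, EEEZ)
  read a, top E: go to q2, push E → (q2, aa, EEEZ)
  read a, top E: go to q2, push E → (q2, a, EEEZ)
  read a, top E: go to q2, push E → (q2, ε, EEEZ)
All input consumed; M is in state q2.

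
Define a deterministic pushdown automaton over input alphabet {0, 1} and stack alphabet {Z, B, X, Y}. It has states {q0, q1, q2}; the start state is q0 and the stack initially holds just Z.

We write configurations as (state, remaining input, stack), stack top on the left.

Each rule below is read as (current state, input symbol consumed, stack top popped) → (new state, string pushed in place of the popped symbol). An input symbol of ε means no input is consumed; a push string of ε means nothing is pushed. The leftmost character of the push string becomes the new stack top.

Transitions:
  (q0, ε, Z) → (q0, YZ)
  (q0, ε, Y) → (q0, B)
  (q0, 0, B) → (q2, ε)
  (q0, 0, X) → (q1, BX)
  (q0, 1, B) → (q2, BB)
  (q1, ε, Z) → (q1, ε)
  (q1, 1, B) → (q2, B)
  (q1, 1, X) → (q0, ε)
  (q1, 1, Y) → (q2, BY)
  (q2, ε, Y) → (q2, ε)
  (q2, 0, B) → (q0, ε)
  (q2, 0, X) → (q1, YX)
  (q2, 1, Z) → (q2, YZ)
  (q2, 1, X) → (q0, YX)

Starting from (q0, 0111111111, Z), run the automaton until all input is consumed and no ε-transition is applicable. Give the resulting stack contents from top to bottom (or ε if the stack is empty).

Z

(q0, 0111111111, Z)
  ε-move, top Z: go to q0, push YZ → (q0, 0111111111, YZ)
  ε-move, top Y: go to q0, push B → (q0, 0111111111, BZ)
  read 0, top B: go to q2, push ε → (q2, 111111111, Z)
  read 1, top Z: go to q2, push YZ → (q2, 11111111, YZ)
  ε-move, top Y: go to q2, push ε → (q2, 11111111, Z)
  read 1, top Z: go to q2, push YZ → (q2, 1111111, YZ)
  ε-move, top Y: go to q2, push ε → (q2, 1111111, Z)
  read 1, top Z: go to q2, push YZ → (q2, 111111, YZ)
  ε-move, top Y: go to q2, push ε → (q2, 111111, Z)
  read 1, top Z: go to q2, push YZ → (q2, 11111, YZ)
  ε-move, top Y: go to q2, push ε → (q2, 11111, Z)
  read 1, top Z: go to q2, push YZ → (q2, 1111, YZ)
  ε-move, top Y: go to q2, push ε → (q2, 1111, Z)
  read 1, top Z: go to q2, push YZ → (q2, 111, YZ)
  ε-move, top Y: go to q2, push ε → (q2, 111, Z)
  read 1, top Z: go to q2, push YZ → (q2, 11, YZ)
  ε-move, top Y: go to q2, push ε → (q2, 11, Z)
  read 1, top Z: go to q2, push YZ → (q2, 1, YZ)
  ε-move, top Y: go to q2, push ε → (q2, 1, Z)
  read 1, top Z: go to q2, push YZ → (q2, ε, YZ)
  ε-move, top Y: go to q2, push ε → (q2, ε, Z)
All input consumed in state q2 with stack Z.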